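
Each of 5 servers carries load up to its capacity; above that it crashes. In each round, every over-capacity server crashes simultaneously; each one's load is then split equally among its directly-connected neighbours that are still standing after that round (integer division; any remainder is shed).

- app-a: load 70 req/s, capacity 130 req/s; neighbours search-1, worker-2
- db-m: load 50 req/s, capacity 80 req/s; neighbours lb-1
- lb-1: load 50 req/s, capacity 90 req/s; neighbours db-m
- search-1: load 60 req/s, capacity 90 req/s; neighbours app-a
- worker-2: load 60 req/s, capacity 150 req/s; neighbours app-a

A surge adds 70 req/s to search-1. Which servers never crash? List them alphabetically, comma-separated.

Round 1 — search-1 at 130 > 90. search-1 crashes.
  search-1 sheds 130 req/s to app-a: 130 each.
    app-a: 70+130 = 200 > 130
Round 2 — app-a crashes.
  app-a sheds 200 req/s to worker-2: 200 each.
    worker-2: 60+200 = 260 > 150
Round 3 — worker-2 crashes.
  worker-2 sheds 260 req/s: no online neighbours, lost.
No further crashes.

db-m, lb-1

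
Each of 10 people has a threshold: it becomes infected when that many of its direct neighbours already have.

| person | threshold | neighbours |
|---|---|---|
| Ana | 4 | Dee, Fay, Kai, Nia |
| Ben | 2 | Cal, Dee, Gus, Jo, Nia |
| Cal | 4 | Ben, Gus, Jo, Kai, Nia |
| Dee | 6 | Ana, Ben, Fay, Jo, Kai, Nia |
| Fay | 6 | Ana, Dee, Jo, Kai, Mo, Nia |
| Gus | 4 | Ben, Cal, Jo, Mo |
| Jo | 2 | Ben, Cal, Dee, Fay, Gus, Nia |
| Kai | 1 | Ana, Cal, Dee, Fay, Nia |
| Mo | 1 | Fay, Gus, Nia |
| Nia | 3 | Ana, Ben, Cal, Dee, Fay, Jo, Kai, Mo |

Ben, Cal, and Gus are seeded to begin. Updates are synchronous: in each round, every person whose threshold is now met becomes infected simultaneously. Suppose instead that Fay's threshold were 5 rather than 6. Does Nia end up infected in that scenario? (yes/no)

With Fay's threshold at 5:
Round 1 — Ben, Cal, Gus become infected (initial).
Round 2 — checking thresholds:
  Dee: 1 of 6 neighbours < 6, below threshold.
  Jo: 3 of 6 neighbours ≥ 2, becomes infected.
  Kai: 1 of 5 neighbours ≥ 1, becomes infected.
  Mo: 1 of 3 neighbours ≥ 1, becomes infected.
  Nia: 2 of 8 neighbours < 3, below threshold.
Round 3 — checking thresholds:
  Ana: 1 of 4 neighbours < 4, below threshold.
  Dee: 3 of 6 neighbours < 6, below threshold.
  Fay: 3 of 6 neighbours < 5, below threshold.
  Nia: 5 of 8 neighbours ≥ 3, becomes infected.
Round 4 — no new infections; cascade stops.

yes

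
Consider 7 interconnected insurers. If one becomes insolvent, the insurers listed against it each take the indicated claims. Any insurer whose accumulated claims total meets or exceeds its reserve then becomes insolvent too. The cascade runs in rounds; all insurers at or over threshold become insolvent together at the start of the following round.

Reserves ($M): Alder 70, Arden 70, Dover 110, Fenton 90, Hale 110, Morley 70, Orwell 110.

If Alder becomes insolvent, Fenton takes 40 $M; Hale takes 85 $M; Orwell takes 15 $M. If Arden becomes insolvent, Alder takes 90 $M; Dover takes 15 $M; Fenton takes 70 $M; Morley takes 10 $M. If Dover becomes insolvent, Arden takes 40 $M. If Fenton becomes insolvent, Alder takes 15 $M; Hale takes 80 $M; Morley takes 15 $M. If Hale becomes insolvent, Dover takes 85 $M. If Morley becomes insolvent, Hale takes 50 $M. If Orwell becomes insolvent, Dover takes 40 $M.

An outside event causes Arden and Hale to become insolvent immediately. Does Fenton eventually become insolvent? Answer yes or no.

yes

Round 1 — Arden, Hale become insolvent (initial).
  Alder: +90 → 90 ≥ 70
  Dover: +15+85 → 100 < 110
  Fenton: +70 → 70 < 90
  Morley: +10 → 10 < 70
Round 2 — Alder becomes insolvent.
  Fenton: +40 → 110 ≥ 90
  Orwell: +15 → 15 < 110
Round 3 — Fenton becomes insolvent.
  Morley: +15 → 25 < 70
No further insolvencies.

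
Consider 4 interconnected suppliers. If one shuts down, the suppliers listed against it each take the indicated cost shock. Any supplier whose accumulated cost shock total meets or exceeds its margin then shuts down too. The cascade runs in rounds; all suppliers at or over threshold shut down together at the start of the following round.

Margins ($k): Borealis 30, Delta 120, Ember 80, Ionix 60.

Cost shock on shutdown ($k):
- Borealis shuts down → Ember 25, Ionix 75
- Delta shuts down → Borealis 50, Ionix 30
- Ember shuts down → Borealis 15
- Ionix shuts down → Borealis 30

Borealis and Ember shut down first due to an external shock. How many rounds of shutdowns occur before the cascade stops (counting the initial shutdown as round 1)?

2

Round 1 — Borealis, Ember shut down (initial).
  Ionix: +75 → 75 ≥ 60
Round 2 — Ionix shuts down.
No further shutdowns.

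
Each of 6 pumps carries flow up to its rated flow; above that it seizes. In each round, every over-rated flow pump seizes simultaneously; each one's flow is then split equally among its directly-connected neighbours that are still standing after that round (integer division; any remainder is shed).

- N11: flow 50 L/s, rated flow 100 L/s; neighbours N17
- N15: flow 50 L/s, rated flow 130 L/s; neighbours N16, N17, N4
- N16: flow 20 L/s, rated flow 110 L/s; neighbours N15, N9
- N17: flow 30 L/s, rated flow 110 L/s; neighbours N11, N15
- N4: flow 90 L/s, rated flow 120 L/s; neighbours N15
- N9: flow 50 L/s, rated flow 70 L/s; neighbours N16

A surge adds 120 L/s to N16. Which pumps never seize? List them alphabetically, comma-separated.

Round 1 — N16 at 140 > 110. N16 seizes.
  N16 sheds 140 L/s to N15, N9: 70 each.
    N15: 50+70 = 120 ≤ 130
    N9: 50+70 = 120 > 70
Round 2 — N9 seizes.
  N9 sheds 120 L/s: no online neighbours, lost.
No further seizures.

N11, N15, N17, N4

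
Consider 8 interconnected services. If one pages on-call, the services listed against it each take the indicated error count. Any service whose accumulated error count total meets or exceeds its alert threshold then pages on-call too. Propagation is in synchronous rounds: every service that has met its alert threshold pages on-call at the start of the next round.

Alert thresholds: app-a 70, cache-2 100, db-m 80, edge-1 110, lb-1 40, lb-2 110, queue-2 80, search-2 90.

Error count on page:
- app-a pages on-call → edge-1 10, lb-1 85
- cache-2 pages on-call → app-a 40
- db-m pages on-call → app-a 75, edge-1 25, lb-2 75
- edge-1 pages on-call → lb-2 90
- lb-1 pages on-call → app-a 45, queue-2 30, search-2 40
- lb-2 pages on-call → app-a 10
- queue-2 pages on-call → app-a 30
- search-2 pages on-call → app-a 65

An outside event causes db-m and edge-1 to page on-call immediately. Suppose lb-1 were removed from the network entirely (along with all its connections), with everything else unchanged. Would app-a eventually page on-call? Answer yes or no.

yes

With lb-1 removed:
Round 1 — db-m, edge-1 page on-call (initial).
  app-a: +75 → 75 ≥ 70
  lb-2: +75+90 → 165 ≥ 110
Round 2 — app-a, lb-2 page on-call.
No further pages.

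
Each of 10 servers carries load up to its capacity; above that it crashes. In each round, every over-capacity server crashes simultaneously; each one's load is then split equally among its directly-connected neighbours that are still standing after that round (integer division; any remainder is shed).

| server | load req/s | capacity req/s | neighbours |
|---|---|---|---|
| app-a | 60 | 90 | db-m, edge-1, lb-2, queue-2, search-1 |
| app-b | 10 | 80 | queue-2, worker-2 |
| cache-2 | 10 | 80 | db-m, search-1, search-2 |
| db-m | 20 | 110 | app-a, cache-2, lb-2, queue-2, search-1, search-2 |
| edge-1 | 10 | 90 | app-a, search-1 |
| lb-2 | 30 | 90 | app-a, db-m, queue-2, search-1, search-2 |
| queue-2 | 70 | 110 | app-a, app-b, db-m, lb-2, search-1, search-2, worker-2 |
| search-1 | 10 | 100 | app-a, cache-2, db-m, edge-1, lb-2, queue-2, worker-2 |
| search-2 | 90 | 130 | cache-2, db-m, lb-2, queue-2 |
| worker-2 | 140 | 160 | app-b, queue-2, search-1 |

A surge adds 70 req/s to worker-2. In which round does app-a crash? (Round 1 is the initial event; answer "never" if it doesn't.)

Round 1 — worker-2 at 210 > 160. worker-2 crashes.
  worker-2 sheds 210 req/s to app-b, queue-2, search-1: 70 each.
    app-b: 10+70 = 80 ≤ 80
    queue-2: 70+70 = 140 > 110
    search-1: 10+70 = 80 ≤ 100
Round 2 — queue-2 crashes.
  queue-2 sheds 140 req/s to app-a, app-b, db-m, lb-2, search-1, search-2: 23 each (2 lost).
    app-a: 60+23 = 83 ≤ 90
    app-b: 80+23 = 103 > 80
    db-m: 20+23 = 43 ≤ 110
    lb-2: 30+23 = 53 ≤ 90
    search-1: 80+23 = 103 > 100
    search-2: 90+23 = 113 ≤ 130
Round 3 — app-b, search-1 crash.
  app-b sheds 103 req/s: no online neighbours, lost.
  search-1 sheds 103 req/s to app-a, cache-2, db-m, edge-1, lb-2: 20 each (3 lost).
    app-a: 83+20 = 103 > 90
    cache-2: 10+20 = 30 ≤ 80
    db-m: 43+20 = 63 ≤ 110
    edge-1: 10+20 = 30 ≤ 90
    lb-2: 53+20 = 73 ≤ 90
Round 4 — app-a crashes.
  app-a sheds 103 req/s to db-m, edge-1, lb-2: 34 each (1 lost).
    db-m: 63+34 = 97 ≤ 110
    edge-1: 30+34 = 64 ≤ 90
    lb-2: 73+34 = 107 > 90
Round 5 — lb-2 crashes.
  lb-2 sheds 107 req/s to db-m, search-2: 53 each (1 lost).
    db-m: 97+53 = 150 > 110
    search-2: 113+53 = 166 > 130
Round 6 — db-m, search-2 crash.
  db-m sheds 150 req/s to cache-2: 150 each.
    cache-2: 30+150 = 180 > 80
  search-2 sheds 166 req/s to cache-2: 166 each.
    cache-2: 180+166 = 346 > 80
Round 7 — cache-2 crashes.
  cache-2 sheds 346 req/s: no online neighbours, lost.
No further crashes.

4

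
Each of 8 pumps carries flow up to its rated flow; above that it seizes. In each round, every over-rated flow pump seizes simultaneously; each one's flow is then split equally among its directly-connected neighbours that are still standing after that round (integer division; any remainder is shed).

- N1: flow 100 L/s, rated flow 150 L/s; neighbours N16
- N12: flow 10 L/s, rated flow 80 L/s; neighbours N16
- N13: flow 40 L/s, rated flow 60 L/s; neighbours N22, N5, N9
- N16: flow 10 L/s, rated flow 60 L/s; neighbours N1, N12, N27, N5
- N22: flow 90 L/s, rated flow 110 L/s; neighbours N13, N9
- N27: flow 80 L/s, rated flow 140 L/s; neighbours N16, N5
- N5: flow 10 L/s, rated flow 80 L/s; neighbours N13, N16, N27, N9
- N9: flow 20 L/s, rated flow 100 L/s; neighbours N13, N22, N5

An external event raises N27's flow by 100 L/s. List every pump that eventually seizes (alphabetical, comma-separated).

N13, N16, N22, N27, N5, N9

Round 1 — N27 at 180 > 140. N27 seizes.
  N27 sheds 180 L/s to N16, N5: 90 each.
    N16: 10+90 = 100 > 60
    N5: 10+90 = 100 > 80
Round 2 — N16, N5 seize.
  N16 sheds 100 L/s to N1, N12: 50 each.
    N1: 100+50 = 150 ≤ 150
    N12: 10+50 = 60 ≤ 80
  N5 sheds 100 L/s to N13, N9: 50 each.
    N13: 40+50 = 90 > 60
    N9: 20+50 = 70 ≤ 100
Round 3 — N13 seizes.
  N13 sheds 90 L/s to N22, N9: 45 each.
    N22: 90+45 = 135 > 110
    N9: 70+45 = 115 > 100
Round 4 — N22, N9 seize.
  N22 sheds 135 L/s: no online neighbours, lost.
  N9 sheds 115 L/s: no online neighbours, lost.
No further seizures.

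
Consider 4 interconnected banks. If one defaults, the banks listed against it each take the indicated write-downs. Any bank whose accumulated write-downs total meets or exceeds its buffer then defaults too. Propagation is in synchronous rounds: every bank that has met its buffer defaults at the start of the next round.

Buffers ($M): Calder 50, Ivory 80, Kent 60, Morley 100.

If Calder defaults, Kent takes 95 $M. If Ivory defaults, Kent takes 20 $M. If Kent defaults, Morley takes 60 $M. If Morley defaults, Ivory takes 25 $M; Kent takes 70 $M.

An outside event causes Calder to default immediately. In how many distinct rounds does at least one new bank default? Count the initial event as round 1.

Round 1 — Calder defaults (initial).
  Kent: +95 → 95 ≥ 60
Round 2 — Kent defaults.
  Morley: +60 → 60 < 100
No further defaults.

2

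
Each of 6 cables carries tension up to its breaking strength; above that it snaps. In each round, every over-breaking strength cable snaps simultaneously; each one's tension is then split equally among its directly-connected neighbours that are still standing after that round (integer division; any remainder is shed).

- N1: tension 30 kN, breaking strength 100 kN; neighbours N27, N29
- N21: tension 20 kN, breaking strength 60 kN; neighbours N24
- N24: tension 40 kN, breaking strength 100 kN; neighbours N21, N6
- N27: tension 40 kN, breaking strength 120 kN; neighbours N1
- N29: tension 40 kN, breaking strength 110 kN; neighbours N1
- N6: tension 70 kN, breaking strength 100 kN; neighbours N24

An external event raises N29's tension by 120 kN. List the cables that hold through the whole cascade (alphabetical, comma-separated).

N21, N24, N6

Round 1 — N29 at 160 > 110. N29 snaps.
  N29 sheds 160 kN to N1: 160 each.
    N1: 30+160 = 190 > 100
Round 2 — N1 snaps.
  N1 sheds 190 kN to N27: 190 each.
    N27: 40+190 = 230 > 120
Round 3 — N27 snaps.
  N27 sheds 230 kN: no online neighbours, lost.
No further breaks.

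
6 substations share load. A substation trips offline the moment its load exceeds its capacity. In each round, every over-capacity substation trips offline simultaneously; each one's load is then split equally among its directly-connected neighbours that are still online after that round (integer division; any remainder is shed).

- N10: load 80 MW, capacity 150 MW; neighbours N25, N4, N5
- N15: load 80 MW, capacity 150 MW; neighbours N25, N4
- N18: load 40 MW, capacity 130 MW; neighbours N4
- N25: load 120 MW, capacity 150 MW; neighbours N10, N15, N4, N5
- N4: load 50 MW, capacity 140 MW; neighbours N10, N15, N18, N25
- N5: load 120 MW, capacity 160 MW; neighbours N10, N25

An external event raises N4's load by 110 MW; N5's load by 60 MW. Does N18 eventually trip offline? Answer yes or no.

Round 1 — N4 at 160 > 140; N5 at 180 > 160. N4, N5 trip offline.
  N4 sheds 160 MW to N10, N15, N18, N25: 40 each.
    N10: 80+40 = 120 ≤ 150
    N15: 80+40 = 120 ≤ 150
    N18: 40+40 = 80 ≤ 130
    N25: 120+40 = 160 > 150
  N5 sheds 180 MW to N10, N25: 90 each.
    N10: 120+90 = 210 > 150
    N25: 160+90 = 250 > 150
Round 2 — N10, N25 trip offline.
  N10 sheds 210 MW: no online neighbours, lost.
  N25 sheds 250 MW to N15: 250 each.
    N15: 120+250 = 370 > 150
Round 3 — N15 trips offline.
  N15 sheds 370 MW: no online neighbours, lost.
No further trips.

no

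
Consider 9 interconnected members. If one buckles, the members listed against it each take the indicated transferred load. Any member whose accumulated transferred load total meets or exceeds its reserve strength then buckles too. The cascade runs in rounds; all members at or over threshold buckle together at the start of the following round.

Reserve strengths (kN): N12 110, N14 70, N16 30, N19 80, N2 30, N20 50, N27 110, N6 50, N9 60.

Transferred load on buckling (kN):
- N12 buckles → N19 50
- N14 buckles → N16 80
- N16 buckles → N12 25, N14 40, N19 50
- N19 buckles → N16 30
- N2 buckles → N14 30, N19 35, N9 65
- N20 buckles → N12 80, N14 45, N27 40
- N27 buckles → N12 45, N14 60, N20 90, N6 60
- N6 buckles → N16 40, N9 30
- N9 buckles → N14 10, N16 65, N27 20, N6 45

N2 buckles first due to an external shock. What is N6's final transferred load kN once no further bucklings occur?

45

Round 1 — N2 buckles (initial).
  N14: +30 → 30 < 70
  N19: +35 → 35 < 80
  N9: +65 → 65 ≥ 60
Round 2 — N9 buckles.
  N14: +10 → 40 < 70
  N16: +65 → 65 ≥ 30
  N27: +20 → 20 < 110
  N6: +45 → 45 < 50
Round 3 — N16 buckles.
  N12: +25 → 25 < 110
  N14: +40 → 80 ≥ 70
  N19: +50 → 85 ≥ 80
Round 4 — N14, N19 buckle.
No further bucklings.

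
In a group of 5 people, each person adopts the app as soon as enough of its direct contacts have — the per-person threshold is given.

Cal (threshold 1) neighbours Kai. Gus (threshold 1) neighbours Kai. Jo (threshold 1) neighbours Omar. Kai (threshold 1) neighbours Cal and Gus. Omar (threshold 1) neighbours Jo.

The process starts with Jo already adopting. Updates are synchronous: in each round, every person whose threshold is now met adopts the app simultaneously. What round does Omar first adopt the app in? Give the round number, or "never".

2

Round 1 — Jo adopts the app (initial).
Round 2 — checking thresholds:
  Omar: 1 of 1 neighbours ≥ 1, adopts the app.
Round 3 — no new adoptions; cascade stops.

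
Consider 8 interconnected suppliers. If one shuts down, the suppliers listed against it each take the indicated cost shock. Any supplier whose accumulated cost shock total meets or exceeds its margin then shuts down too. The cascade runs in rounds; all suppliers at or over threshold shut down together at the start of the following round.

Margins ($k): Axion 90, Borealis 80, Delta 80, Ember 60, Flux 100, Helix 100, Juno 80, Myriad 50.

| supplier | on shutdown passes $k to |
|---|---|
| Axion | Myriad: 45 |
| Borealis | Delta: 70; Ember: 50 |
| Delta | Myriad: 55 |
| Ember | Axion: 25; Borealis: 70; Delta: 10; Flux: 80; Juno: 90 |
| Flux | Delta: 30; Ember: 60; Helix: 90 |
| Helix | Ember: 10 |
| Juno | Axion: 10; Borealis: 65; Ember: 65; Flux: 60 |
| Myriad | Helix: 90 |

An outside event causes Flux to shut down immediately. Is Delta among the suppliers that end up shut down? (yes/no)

yes

Round 1 — Flux shuts down (initial).
  Delta: +30 → 30 < 80
  Ember: +60 → 60 ≥ 60
  Helix: +90 → 90 < 100
Round 2 — Ember shuts down.
  Axion: +25 → 25 < 90
  Borealis: +70 → 70 < 80
  Delta: +10 → 40 < 80
  Juno: +90 → 90 ≥ 80
Round 3 — Juno shuts down.
  Axion: +10 → 35 < 90
  Borealis: +65 → 135 ≥ 80
Round 4 — Borealis shuts down.
  Delta: +70 → 110 ≥ 80
Round 5 — Delta shuts down.
  Myriad: +55 → 55 ≥ 50
Round 6 — Myriad shuts down.
  Helix: +90 → 180 ≥ 100
Round 7 — Helix shuts down.
No further shutdowns.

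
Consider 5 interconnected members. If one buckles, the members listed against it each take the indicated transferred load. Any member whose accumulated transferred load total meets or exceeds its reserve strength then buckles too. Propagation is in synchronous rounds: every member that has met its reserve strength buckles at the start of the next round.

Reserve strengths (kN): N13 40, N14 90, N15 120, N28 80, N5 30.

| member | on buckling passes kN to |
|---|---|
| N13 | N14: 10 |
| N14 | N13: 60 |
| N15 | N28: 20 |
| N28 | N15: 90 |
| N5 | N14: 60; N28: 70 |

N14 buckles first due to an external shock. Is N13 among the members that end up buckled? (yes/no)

yes

Round 1 — N14 buckles (initial).
  N13: +60 → 60 ≥ 40
Round 2 — N13 buckles.
No further bucklings.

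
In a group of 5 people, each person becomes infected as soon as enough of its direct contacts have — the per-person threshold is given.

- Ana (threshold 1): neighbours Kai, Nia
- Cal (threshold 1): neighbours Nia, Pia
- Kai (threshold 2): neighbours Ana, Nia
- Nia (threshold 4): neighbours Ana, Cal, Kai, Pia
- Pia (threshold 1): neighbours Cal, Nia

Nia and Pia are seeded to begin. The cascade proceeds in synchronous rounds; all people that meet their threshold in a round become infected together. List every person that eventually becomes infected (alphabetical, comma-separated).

Round 1 — Nia, Pia become infected (initial).
Round 2 — checking thresholds:
  Ana: 1 of 2 neighbours ≥ 1, becomes infected.
  Cal: 2 of 2 neighbours ≥ 1, becomes infected.
  Kai: 1 of 2 neighbours < 2, not yet.
Round 3 — checking thresholds:
  Kai: 2 of 2 neighbours ≥ 2, becomes infected.
Round 4 — no new infections; cascade stops.

Ana, Cal, Kai, Nia, Pia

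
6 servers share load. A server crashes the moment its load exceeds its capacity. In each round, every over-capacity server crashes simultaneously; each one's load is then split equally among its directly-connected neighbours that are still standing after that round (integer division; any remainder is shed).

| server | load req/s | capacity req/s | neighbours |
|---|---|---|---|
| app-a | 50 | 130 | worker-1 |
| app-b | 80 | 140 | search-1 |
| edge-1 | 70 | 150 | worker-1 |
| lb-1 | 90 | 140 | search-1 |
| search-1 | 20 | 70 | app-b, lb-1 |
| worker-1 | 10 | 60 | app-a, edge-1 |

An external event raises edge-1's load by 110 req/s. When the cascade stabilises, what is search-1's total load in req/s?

20

Round 1 — edge-1 at 180 > 150. edge-1 crashes.
  edge-1 sheds 180 req/s to worker-1: 180 each.
    worker-1: 10+180 = 190 > 60
Round 2 — worker-1 crashes.
  worker-1 sheds 190 req/s to app-a: 190 each.
    app-a: 50+190 = 240 > 130
Round 3 — app-a crashes.
  app-a sheds 240 req/s: no online neighbours, lost.
No further crashes.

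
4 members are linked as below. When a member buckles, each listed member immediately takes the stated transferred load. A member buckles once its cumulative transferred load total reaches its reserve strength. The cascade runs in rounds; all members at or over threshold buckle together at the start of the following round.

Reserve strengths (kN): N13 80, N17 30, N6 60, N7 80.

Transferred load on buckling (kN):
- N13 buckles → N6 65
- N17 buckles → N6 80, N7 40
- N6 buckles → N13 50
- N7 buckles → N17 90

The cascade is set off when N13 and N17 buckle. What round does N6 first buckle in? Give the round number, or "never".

2

Round 1 — N13, N17 buckle (initial).
  N6: +65+80 → 145 ≥ 60
  N7: +40 → 40 < 80
Round 2 — N6 buckles.
No further bucklings.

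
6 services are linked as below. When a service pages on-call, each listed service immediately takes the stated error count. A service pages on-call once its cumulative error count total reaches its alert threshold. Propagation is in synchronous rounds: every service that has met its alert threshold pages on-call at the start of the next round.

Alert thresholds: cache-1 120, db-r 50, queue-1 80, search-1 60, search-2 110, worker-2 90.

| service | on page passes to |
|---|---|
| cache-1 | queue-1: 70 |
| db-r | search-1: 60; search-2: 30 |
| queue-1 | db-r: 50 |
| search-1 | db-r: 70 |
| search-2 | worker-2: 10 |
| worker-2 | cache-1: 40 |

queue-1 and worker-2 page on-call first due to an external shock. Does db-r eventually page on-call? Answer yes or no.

Round 1 — queue-1, worker-2 page on-call (initial).
  cache-1: +40 → 40 < 120
  db-r: +50 → 50 ≥ 50
Round 2 — db-r pages on-call.
  search-1: +60 → 60 ≥ 60
  search-2: +30 → 30 < 110
Round 3 — search-1 pages on-call.
No further pages.

yes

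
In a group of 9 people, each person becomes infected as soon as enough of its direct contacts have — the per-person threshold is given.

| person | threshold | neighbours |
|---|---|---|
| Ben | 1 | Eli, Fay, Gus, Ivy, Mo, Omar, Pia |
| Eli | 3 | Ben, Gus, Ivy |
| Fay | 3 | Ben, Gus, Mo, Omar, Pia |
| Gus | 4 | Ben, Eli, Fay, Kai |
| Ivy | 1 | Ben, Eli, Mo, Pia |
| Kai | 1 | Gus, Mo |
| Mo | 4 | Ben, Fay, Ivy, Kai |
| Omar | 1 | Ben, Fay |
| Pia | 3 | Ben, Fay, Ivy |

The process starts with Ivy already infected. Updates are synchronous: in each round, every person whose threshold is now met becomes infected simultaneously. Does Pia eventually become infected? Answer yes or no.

no

Round 1 — Ivy becomes infected (initial).
Round 2 — checking thresholds:
  Ben: 1 of 7 neighbours ≥ 1, becomes infected.
  Eli: 1 of 3 neighbours < 3, holds.
  Mo: 1 of 4 neighbours < 4, holds.
  Pia: 1 of 3 neighbours < 3, holds.
Round 3 — checking thresholds:
  Eli: 2 of 3 neighbours < 3, holds.
  Fay: 1 of 5 neighbours < 3, holds.
  Gus: 1 of 4 neighbours < 4, holds.
  Mo: 2 of 4 neighbours < 4, holds.
  Omar: 1 of 2 neighbours ≥ 1, becomes infected.
  Pia: 2 of 3 neighbours < 3, holds.
Round 4 — no new infections; cascade stops.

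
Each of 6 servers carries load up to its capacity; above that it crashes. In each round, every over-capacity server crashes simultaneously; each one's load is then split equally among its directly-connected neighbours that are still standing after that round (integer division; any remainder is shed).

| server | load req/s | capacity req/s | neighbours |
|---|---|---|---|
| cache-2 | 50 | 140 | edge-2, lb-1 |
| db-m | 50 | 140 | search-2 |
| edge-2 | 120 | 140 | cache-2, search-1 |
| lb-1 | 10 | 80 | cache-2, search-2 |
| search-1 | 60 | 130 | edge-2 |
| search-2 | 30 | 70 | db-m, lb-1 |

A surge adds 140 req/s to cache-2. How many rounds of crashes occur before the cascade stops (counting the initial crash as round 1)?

Round 1 — cache-2 at 190 > 140. cache-2 crashes.
  cache-2 sheds 190 req/s to edge-2, lb-1: 95 each.
    edge-2: 120+95 = 215 > 140
    lb-1: 10+95 = 105 > 80
Round 2 — edge-2, lb-1 crash.
  edge-2 sheds 215 req/s to search-1: 215 each.
    search-1: 60+215 = 275 > 130
  lb-1 sheds 105 req/s to search-2: 105 each.
    search-2: 30+105 = 135 > 70
Round 3 — search-1, search-2 crash.
  search-1 sheds 275 req/s: no online neighbours, lost.
  search-2 sheds 135 req/s to db-m: 135 each.
    db-m: 50+135 = 185 > 140
Round 4 — db-m crashes.
  db-m sheds 185 req/s: no online neighbours, lost.
No further crashes.

4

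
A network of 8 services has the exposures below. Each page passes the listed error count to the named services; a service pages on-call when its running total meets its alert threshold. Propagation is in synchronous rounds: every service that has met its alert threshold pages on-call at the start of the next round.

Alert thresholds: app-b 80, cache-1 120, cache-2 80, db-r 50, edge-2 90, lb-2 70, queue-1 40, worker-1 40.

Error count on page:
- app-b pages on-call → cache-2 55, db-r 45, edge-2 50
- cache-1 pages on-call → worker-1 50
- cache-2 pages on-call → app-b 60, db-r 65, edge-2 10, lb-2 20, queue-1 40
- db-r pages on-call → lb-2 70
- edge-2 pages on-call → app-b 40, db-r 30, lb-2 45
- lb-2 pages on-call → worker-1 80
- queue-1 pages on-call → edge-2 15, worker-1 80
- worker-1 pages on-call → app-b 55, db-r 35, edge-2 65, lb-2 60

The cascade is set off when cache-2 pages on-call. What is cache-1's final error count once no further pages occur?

0

Round 1 — cache-2 pages on-call (initial).
  app-b: +60 → 60 < 80
  db-r: +65 → 65 ≥ 50
  edge-2: +10 → 10 < 90
  lb-2: +20 → 20 < 70
  queue-1: +40 → 40 ≥ 40
Round 2 — db-r, queue-1 page on-call.
  edge-2: +15 → 25 < 90
  lb-2: +70 → 90 ≥ 70
  worker-1: +80 → 80 ≥ 40
Round 3 — lb-2, worker-1 page on-call.
  app-b: +55 → 115 ≥ 80
  edge-2: +65 → 90 ≥ 90
Round 4 — app-b, edge-2 page on-call.
No further pages.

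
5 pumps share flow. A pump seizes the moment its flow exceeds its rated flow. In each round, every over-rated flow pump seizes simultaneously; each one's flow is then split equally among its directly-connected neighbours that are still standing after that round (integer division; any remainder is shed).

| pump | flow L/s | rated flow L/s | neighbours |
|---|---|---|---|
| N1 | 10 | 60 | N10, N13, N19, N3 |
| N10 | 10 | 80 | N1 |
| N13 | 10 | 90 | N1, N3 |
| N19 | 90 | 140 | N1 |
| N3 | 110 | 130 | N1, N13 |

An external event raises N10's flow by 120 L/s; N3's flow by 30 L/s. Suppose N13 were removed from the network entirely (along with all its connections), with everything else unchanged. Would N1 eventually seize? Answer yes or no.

With N13 removed:
Round 1 — N10 at 130 > 80; N3 at 140 > 130. N10, N3 seize.
  N10 sheds 130 L/s to N1: 130 each.
    N1: 10+130 = 140 > 60
  N3 sheds 140 L/s to N1: 140 each.
    N1: 140+140 = 280 > 60
Round 2 — N1 seizes.
  N1 sheds 280 L/s to N19: 280 each.
    N19: 90+280 = 370 > 140
Round 3 — N19 seizes.
  N19 sheds 370 L/s: no online neighbours, lost.
No further seizures.

yes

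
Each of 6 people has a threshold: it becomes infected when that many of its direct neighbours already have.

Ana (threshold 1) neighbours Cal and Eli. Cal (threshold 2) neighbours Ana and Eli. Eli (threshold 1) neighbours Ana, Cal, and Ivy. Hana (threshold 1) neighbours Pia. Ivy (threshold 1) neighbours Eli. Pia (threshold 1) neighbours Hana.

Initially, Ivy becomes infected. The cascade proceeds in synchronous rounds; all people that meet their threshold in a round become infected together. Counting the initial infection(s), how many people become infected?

Round 1 — Ivy becomes infected (initial).
Round 2 — checking thresholds:
  Eli: 1 of 3 neighbours ≥ 1, becomes infected.
Round 3 — checking thresholds:
  Ana: 1 of 2 neighbours ≥ 1, becomes infected.
  Cal: 1 of 2 neighbours < 2, not yet.
Round 4 — checking thresholds:
  Cal: 2 of 2 neighbours ≥ 2, becomes infected.
Round 5 — no new infections; cascade stops.

4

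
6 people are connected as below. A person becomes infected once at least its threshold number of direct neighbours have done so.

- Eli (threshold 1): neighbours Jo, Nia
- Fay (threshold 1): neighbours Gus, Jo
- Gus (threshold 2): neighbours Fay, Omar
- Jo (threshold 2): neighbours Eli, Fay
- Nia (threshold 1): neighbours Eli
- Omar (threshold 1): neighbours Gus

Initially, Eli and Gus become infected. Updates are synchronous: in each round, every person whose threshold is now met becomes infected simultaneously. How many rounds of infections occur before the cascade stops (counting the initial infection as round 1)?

Round 1 — Eli, Gus become infected (initial).
Round 2 — checking thresholds:
  Fay: 1 of 2 neighbours ≥ 1, becomes infected.
  Jo: 1 of 2 neighbours < 2, below threshold.
  Nia: 1 of 1 neighbours ≥ 1, becomes infected.
  Omar: 1 of 1 neighbours ≥ 1, becomes infected.
Round 3 — checking thresholds:
  Jo: 2 of 2 neighbours ≥ 2, becomes infected.
Round 4 — no new infections; cascade stops.

3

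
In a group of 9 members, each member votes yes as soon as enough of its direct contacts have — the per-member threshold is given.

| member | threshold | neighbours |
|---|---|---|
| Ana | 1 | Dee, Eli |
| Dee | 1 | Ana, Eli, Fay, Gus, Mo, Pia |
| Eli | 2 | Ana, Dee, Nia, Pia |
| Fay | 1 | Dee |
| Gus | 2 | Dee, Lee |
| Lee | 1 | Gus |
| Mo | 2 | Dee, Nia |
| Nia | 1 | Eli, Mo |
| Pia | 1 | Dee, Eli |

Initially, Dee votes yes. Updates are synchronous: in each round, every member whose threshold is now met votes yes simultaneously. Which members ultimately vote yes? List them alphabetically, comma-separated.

Ana, Dee, Eli, Fay, Mo, Nia, Pia

Round 1 — Dee votes yes (initial).
Round 2 — checking thresholds:
  Ana: 1 of 2 neighbours ≥ 1, votes yes.
  Eli: 1 of 4 neighbours < 2, below threshold.
  Fay: 1 of 1 neighbours ≥ 1, votes yes.
  Gus: 1 of 2 neighbours < 2, below threshold.
  Mo: 1 of 2 neighbours < 2, below threshold.
  Pia: 1 of 2 neighbours ≥ 1, votes yes.
Round 3 — checking thresholds:
  Eli: 3 of 4 neighbours ≥ 2, votes yes.
  Gus: 1 of 2 neighbours < 2, below threshold.
  Mo: 1 of 2 neighbours < 2, below threshold.
Round 4 — checking thresholds:
  Gus: 1 of 2 neighbours < 2, below threshold.
  Mo: 1 of 2 neighbours < 2, below threshold.
  Nia: 1 of 2 neighbours ≥ 1, votes yes.
Round 5 — checking thresholds:
  Gus: 1 of 2 neighbours < 2, below threshold.
  Mo: 2 of 2 neighbours ≥ 2, votes yes.
Round 6 — no new yes votes; cascade stops.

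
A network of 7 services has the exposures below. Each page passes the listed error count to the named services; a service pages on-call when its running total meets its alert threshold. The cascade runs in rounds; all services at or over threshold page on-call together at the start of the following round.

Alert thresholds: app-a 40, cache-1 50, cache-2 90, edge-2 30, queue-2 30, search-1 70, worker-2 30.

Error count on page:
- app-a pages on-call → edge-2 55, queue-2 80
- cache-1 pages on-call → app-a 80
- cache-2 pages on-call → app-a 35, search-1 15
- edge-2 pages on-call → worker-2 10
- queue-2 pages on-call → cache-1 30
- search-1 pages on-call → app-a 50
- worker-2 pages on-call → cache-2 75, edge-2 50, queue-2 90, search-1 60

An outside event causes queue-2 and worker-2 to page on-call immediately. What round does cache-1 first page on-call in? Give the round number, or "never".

Round 1 — queue-2, worker-2 page on-call (initial).
  cache-1: +30 → 30 < 50
  cache-2: +75 → 75 < 90
  edge-2: +50 → 50 ≥ 30
  search-1: +60 → 60 < 70
Round 2 — edge-2 pages on-call.
No further pages.

never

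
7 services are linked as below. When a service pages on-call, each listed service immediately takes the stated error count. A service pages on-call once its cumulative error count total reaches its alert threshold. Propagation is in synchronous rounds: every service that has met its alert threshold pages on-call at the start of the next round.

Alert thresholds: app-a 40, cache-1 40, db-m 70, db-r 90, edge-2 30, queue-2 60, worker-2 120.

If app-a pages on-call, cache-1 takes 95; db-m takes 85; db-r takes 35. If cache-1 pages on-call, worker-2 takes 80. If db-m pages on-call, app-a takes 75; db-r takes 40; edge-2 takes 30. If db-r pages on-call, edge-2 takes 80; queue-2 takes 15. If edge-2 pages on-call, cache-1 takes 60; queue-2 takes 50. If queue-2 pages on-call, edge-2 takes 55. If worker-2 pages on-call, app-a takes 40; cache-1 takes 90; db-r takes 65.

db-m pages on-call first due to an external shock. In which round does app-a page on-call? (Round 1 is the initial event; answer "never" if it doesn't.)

Round 1 — db-m pages on-call (initial).
  app-a: +75 → 75 ≥ 40
  db-r: +40 → 40 < 90
  edge-2: +30 → 30 ≥ 30
Round 2 — app-a, edge-2 page on-call.
  cache-1: +95+60 → 155 ≥ 40
  db-r: +35 → 75 < 90
  queue-2: +50 → 50 < 60
Round 3 — cache-1 pages on-call.
  worker-2: +80 → 80 < 120
No further pages.

2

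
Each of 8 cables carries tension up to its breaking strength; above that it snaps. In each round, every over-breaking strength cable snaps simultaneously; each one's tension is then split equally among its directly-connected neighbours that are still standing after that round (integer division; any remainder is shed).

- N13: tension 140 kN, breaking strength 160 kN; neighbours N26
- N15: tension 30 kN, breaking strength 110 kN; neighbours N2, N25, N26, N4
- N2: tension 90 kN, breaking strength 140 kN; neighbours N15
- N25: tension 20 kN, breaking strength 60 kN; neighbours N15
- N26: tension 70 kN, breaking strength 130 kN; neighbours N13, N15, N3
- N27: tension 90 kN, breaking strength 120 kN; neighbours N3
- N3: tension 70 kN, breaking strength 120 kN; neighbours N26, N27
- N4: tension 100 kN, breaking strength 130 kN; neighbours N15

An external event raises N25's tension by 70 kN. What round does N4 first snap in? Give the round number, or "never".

3

Round 1 — N25 at 90 > 60. N25 snaps.
  N25 sheds 90 kN to N15: 90 each.
    N15: 30+90 = 120 > 110
Round 2 — N15 snaps.
  N15 sheds 120 kN to N2, N26, N4: 40 each.
    N2: 90+40 = 130 ≤ 140
    N26: 70+40 = 110 ≤ 130
    N4: 100+40 = 140 > 130
Round 3 — N4 snaps.
  N4 sheds 140 kN: no online neighbours, lost.
No further breaks.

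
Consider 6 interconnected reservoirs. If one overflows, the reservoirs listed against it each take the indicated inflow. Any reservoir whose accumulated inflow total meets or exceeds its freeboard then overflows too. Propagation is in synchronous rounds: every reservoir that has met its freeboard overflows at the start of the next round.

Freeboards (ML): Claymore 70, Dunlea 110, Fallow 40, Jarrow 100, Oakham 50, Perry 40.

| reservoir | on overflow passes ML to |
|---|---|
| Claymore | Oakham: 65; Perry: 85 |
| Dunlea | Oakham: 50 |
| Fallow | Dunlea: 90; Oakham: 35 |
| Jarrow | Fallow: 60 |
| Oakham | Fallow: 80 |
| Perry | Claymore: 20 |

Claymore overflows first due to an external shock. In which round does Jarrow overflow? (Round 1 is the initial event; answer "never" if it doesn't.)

never

Round 1 — Claymore overflows (initial).
  Oakham: +65 → 65 ≥ 50
  Perry: +85 → 85 ≥ 40
Round 2 — Oakham, Perry overflow.
  Fallow: +80 → 80 ≥ 40
Round 3 — Fallow overflows.
  Dunlea: +90 → 90 < 110
No further overflows.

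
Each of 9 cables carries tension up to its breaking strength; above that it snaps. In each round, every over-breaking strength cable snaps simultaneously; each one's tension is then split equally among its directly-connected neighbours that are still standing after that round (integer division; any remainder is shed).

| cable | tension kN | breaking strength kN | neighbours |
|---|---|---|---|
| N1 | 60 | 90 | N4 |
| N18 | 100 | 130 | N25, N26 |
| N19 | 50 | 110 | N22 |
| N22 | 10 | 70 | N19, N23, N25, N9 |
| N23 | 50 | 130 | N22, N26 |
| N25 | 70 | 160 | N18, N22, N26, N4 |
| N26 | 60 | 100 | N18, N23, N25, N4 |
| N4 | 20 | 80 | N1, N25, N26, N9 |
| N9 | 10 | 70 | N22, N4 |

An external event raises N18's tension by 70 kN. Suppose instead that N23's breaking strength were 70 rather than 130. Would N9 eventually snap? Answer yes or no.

With N23's breaking strength at 70:
Round 1 — N18 at 170 > 130. N18 snaps.
  N18 sheds 170 kN to N25, N26: 85 each.
    N25: 70+85 = 155 ≤ 160
    N26: 60+85 = 145 > 100
Round 2 — N26 snaps.
  N26 sheds 145 kN to N23, N25, N4: 48 each (1 lost).
    N23: 50+48 = 98 > 70
    N25: 155+48 = 203 > 160
    N4: 20+48 = 68 ≤ 80
Round 3 — N23, N25 snap.
  N23 sheds 98 kN to N22: 98 each.
    N22: 10+98 = 108 > 70
  N25 sheds 203 kN to N22, N4: 101 each (1 lost).
    N22: 108+101 = 209 > 70
    N4: 68+101 = 169 > 80
Round 4 — N22, N4 snap.
  N22 sheds 209 kN to N19, N9: 104 each (1 lost).
    N19: 50+104 = 154 > 110
    N9: 10+104 = 114 > 70
  N4 sheds 169 kN to N1, N9: 84 each (1 lost).
    N1: 60+84 = 144 > 90
    N9: 114+84 = 198 > 70
Round 5 — N1, N19, N9 snap.
  N1 sheds 144 kN: no online neighbours, lost.
  N19 sheds 154 kN: no online neighbours, lost.
  N9 sheds 198 kN: no online neighbours, lost.
No further breaks.

yes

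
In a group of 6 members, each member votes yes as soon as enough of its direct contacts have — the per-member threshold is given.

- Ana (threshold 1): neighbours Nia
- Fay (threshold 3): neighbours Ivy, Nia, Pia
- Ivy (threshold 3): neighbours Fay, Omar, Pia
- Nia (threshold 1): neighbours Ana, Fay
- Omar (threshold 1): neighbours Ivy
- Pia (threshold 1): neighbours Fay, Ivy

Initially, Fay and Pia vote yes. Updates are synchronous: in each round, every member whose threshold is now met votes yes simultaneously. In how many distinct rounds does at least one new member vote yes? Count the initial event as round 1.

Round 1 — Fay, Pia vote yes (initial).
Round 2 — checking thresholds:
  Ivy: 2 of 3 neighbours < 3, holds.
  Nia: 1 of 2 neighbours ≥ 1, votes yes.
Round 3 — checking thresholds:
  Ana: 1 of 1 neighbours ≥ 1, votes yes.
  Ivy: 2 of 3 neighbours < 3, holds.
Round 4 — no new yes votes; cascade stops.

3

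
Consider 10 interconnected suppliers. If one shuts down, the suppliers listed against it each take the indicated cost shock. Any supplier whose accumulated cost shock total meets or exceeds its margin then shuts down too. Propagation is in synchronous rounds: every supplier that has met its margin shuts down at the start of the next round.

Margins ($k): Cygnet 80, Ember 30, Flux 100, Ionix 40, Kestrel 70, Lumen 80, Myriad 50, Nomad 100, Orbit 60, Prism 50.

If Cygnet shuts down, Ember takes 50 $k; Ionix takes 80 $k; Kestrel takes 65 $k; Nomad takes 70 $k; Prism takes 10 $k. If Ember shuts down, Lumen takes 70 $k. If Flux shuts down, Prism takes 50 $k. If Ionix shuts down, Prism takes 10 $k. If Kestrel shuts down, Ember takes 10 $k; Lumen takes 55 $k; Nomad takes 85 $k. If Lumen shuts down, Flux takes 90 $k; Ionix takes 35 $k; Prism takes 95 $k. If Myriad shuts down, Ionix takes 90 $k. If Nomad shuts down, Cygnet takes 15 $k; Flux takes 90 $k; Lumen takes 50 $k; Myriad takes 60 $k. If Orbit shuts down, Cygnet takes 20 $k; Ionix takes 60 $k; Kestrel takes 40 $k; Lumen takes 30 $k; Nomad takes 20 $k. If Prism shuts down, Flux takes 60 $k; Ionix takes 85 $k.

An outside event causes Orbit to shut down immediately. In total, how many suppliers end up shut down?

2

Round 1 — Orbit shuts down (initial).
  Cygnet: +20 → 20 < 80
  Ionix: +60 → 60 ≥ 40
  Kestrel: +40 → 40 < 70
  Lumen: +30 → 30 < 80
  Nomad: +20 → 20 < 100
Round 2 — Ionix shuts down.
  Prism: +10 → 10 < 50
No further shutdowns.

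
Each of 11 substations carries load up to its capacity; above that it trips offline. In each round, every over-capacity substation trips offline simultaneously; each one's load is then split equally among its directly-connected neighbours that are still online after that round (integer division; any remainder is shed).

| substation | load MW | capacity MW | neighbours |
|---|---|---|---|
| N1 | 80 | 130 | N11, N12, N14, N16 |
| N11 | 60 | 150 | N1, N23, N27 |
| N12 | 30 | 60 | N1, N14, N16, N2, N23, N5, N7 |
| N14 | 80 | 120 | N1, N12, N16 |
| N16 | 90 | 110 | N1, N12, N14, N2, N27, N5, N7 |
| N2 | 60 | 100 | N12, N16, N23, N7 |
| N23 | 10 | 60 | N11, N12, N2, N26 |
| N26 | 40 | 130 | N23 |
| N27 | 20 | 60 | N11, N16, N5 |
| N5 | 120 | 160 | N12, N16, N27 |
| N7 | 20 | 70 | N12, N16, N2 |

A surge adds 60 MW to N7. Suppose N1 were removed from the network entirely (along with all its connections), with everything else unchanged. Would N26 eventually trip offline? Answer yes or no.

With N1 removed:
Round 1 — N7 at 80 > 70. N7 trips offline.
  N7 sheds 80 MW to N12, N16, N2: 26 each (2 lost).
    N12: 30+26 = 56 ≤ 60
    N16: 90+26 = 116 > 110
    N2: 60+26 = 86 ≤ 100
Round 2 — N16 trips offline.
  N16 sheds 116 MW to N12, N14, N2, N27, N5: 23 each (1 lost).
    N12: 56+23 = 79 > 60
    N14: 80+23 = 103 ≤ 120
    N2: 86+23 = 109 > 100
    N27: 20+23 = 43 ≤ 60
    N5: 120+23 = 143 ≤ 160
Round 3 — N12, N2 trip offline.
  N12 sheds 79 MW to N14, N23, N5: 26 each (1 lost).
    N14: 103+26 = 129 > 120
    N23: 10+26 = 36 ≤ 60
    N5: 143+26 = 169 > 160
  N2 sheds 109 MW to N23: 109 each.
    N23: 36+109 = 145 > 60
Round 4 — N14, N23, N5 trip offline.
  N14 sheds 129 MW: no online neighbours, lost.
  N23 sheds 145 MW to N11, N26: 72 each (1 lost).
    N11: 60+72 = 132 ≤ 150
    N26: 40+72 = 112 ≤ 130
  N5 sheds 169 MW to N27: 169 each.
    N27: 43+169 = 212 > 60
Round 5 — N27 trips offline.
  N27 sheds 212 MW to N11: 212 each.
    N11: 132+212 = 344 > 150
Round 6 — N11 trips offline.
  N11 sheds 344 MW: no online neighbours, lost.
No further trips.

no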